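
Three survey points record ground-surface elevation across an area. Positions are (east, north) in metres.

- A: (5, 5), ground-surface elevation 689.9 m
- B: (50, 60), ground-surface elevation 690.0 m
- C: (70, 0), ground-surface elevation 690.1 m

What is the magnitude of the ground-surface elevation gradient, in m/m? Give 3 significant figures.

Taking A as reference: B−A = (45, 55, +0.1); C−A = (65, -5, +0.2).
Solve a·Δx + b·Δy = Δz: det = 45·(-5) − 65·55 = -3800.
∂z/∂x = [(+0.1)·(-5) − (+0.2)·55] / -3800 = +0.003026
∂z/∂y = [45·(+0.2) − 65·(+0.1)] / -3800 = -0.0006579
|∇f| = √(0.003026² + -0.0006579²) = 0.003097 m/m

0.00310 m/m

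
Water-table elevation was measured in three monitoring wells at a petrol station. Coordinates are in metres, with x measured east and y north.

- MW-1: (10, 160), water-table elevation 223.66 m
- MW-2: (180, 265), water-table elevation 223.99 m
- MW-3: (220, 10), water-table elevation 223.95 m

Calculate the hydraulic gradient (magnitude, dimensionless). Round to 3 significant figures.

0.00173

Three-point gradient (reference MW-1): Δ to MW-2 = (170, 105, +0.33), Δ to MW-3 = (210, -150, +0.29).
∂h/∂x = +0.001681, ∂h/∂y = +0.0004206 (det = -47550).
|∇h| = √(0.001681² + 0.0004206²) = 0.001733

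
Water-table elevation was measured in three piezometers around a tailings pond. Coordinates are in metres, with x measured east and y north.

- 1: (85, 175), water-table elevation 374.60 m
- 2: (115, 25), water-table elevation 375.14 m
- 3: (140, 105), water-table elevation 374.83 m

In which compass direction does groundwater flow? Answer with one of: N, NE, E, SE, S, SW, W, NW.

Taking 1 as reference: 2−1 = (30, -150, +0.54); 3−1 = (55, -70, +0.23).
Solve a·Δx + b·Δy = Δh: det = 30·(-70) − 55·(-150) = 6150.
∂h/∂x = [(+0.54)·(-70) − (+0.23)·(-150)] / 6150 = -0.0005366
∂h/∂y = [30·(+0.23) − 55·(+0.54)] / 6150 = -0.003707
Flow = −∇h = (+0.0005366 east, +0.003707 north), which points north.

N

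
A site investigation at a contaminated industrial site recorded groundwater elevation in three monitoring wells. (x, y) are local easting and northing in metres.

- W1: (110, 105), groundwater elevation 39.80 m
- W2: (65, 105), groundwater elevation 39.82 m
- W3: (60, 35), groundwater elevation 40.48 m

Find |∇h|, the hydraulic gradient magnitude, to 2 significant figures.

0.0094

Taking W1 as reference: W2−W1 = (-45, 0, +0.02); W3−W1 = (-50, -70, +0.68).
Determinant of the coordinate differences = (-45)·(-70) − (-50)·0 = 3150.
∂h/∂x = [(+0.02)·(-70) − (+0.68)·0] / 3150 = -0.0004444
∂h/∂y = [(-45)·(+0.68) − (-50)·(+0.02)] / 3150 = -0.009397
|∇h| = √(-0.0004444² + -0.009397²) = 0.009408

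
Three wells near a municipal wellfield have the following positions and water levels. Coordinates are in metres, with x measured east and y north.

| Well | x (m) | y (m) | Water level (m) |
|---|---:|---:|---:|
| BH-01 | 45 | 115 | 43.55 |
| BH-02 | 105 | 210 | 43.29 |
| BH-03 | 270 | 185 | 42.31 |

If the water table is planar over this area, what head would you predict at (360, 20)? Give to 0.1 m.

Taking BH-01 as reference: BH-02−BH-01 = (60, 95, -0.26); BH-03−BH-01 = (225, 70, -1.24).
Solve a·Δx + b·Δy = Δh: det = 60·70 − 225·95 = -17175.
∂h/∂x = [(-0.26)·70 − (-1.24)·95] / -17175 = -0.005799
∂h/∂y = [60·(-1.24) − 225·(-0.26)] / -17175 = +0.0009258
h(360, 20) = 43.55 + (-0.005799)·(315) + (+0.0009258)·(-95) = 43.55 -1.827 -0.088 = 41.635 m.

41.6 m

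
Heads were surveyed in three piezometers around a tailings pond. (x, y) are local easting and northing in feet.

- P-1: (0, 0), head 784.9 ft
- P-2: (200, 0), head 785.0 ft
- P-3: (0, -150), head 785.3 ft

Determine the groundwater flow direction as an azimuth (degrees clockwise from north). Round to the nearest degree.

∂h/∂x = (785.0 − 784.9) / (200 − 0) = +0.0005000
∂h/∂y = (785.3 − 784.9) / (-150 − 0) = -0.002667
Flow direction (−∇h) has components (-0.0005000 E, +0.002667 N).
Azimuth = atan2(E, N) = atan2(-0.0005000, +0.002667) = 349.4° ≈ 349°.

349°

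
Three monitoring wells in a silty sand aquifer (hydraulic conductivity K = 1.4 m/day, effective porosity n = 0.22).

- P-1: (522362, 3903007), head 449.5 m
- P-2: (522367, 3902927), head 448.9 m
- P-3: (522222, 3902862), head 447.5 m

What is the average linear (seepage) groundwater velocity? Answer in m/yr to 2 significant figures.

Differences from P-1: to P-2 (Δx, Δy, Δh) = (5, -80, -0.6); to P-3 = (-140, -145, -2.0).
Solve a·Δx + b·Δy = Δh: det = 5·(-145) − (-140)·(-80) = -11925.
∂h/∂x = [(-0.6)·(-145) − (-2.0)·(-80)] / -11925 = +0.006122
∂h/∂y = [5·(-2.0) − (-140)·(-0.6)] / -11925 = +0.007883
|∇h| = √(0.006122² + 0.007883²) = 0.009981
Seepage velocity v = K·i/n = 1.4 × 0.009981 / 0.22 = 0.06352 m/day = 23.2 m/yr.

23 m/yr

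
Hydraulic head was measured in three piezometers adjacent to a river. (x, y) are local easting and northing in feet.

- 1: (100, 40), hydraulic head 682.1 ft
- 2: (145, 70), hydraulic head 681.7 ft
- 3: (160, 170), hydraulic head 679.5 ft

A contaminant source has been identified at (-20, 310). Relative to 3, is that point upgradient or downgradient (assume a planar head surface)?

Differences from 1: to 2 (Δx, Δy, Δh) = (45, 30, -0.4); to 3 = (60, 130, -2.6).
Determinant of the coordinate differences = 45·130 − 60·30 = 4050.
∂h/∂x = [(-0.4)·130 − (-2.6)·30] / 4050 = +0.006420
∂h/∂y = [45·(-2.6) − 60·(-0.4)] / 4050 = -0.02296
Head at (-20, 310) = 682.1 + (+0.006420)·(-120) + (-0.02296)·(270) = 675.13 ft.
That is lower than the 679.5 ft at 3, so the point is downgradient.

downgradient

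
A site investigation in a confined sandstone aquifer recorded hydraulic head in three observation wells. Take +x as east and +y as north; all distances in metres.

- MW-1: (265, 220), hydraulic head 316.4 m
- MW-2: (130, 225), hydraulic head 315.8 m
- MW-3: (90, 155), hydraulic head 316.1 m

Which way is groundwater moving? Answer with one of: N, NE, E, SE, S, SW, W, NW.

NW

With h = a·x + b·y + c and MW-1 as origin, the differences give:
  (-135)·a + 5·b = -0.6
  (-175)·a + (-65)·b = -0.3
Eliminate b (×(-65) and ×5, subtract): 9650·a = 40.50 → a = ∂h/∂x = +0.004197
Back-substitute: b = ∂h/∂y = -0.006684.
Flow = −∇h = (-0.004197 east, +0.006684 north), which points northwest.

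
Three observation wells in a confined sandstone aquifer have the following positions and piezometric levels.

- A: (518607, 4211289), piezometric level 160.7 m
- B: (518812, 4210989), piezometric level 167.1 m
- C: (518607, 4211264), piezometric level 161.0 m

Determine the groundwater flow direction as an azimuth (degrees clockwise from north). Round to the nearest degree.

311°

With h = a·x + b·y + c and A as origin, the differences give:
  205·a + (-300)·b = +6.4
  0·a + (-25)·b = +0.3
Eliminate b (×(-25) and ×(-300), subtract): -5125·a = -70.00 → a = ∂h/∂x = +0.01366
Back-substitute: b = ∂h/∂y = -0.01200.
Flow direction (−∇h) has components (-0.01366 E, +0.01200 N).
Azimuth = atan2(E, N) = atan2(-0.01366, +0.01200) = 311.3° ≈ 311°.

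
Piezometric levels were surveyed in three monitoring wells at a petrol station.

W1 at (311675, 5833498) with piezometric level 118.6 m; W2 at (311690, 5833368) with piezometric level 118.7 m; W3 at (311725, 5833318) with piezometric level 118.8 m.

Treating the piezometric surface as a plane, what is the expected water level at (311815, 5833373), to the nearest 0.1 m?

Taking W1 as reference: W2−W1 = (15, -130, +0.1); W3−W1 = (50, -180, +0.2).
Solve a·Δx + b·Δy = Δh: det = 15·(-180) − 50·(-130) = 3800.
∂h/∂x = [(+0.1)·(-180) − (+0.2)·(-130)] / 3800 = +0.002105
∂h/∂y = [15·(+0.2) − 50·(+0.1)] / 3800 = -0.0005263
h(311815, 5833373) = 118.6 + (+0.002105)·(140) + (-0.0005263)·(-125) = 118.6 +0.295 +0.066 = 118.961 m.

119.0 m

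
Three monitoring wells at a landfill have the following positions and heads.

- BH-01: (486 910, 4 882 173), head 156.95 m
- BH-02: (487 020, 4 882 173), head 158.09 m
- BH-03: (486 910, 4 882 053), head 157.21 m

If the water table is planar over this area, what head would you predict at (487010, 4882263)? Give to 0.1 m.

157.8 m

∂h/∂x = (158.09 − 156.95) / (487020 − 486910) = +0.01036
∂h/∂y = (157.21 − 156.95) / (4882053 − 4882173) = -0.002167
h(487010, 4882263) = 156.95 + (+0.01036)·(100) + (-0.002167)·(90) = 156.95 +1.036 -0.195 = 157.791 m.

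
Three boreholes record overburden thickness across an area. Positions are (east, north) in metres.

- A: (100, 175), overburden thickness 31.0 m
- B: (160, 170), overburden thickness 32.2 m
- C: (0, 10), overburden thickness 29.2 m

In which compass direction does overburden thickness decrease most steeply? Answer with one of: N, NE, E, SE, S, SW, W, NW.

With d = a·x + b·y + c and A as origin, the differences give:
  60·a + (-5)·b = +1.2
  (-100)·a + (-165)·b = -1.8
Eliminate b (×(-165) and ×(-5), subtract): -10400·a = -207.00 → a = ∂d/∂x = +0.01990
Back-substitute: b = ∂d/∂y = -0.001154.
Steepest decrease is along −∇f = (-0.01990 E, +0.001154 N) → west.

W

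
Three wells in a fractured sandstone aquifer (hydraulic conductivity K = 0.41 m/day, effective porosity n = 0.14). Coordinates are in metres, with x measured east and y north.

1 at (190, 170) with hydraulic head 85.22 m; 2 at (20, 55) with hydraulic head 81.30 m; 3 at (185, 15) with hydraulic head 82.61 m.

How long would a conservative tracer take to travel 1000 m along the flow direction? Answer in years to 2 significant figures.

With h = a·x + b·y + c and 1 as origin, the differences give:
  (-170)·a + (-115)·b = -3.92
  (-5)·a + (-155)·b = -2.61
Eliminate b (×(-155) and ×(-115), subtract): 25775·a = 307.450 → a = ∂h/∂x = +0.01193
Back-substitute: b = ∂h/∂y = +0.01645.
|∇h| = √(0.01193² + 0.01645²) = 0.02032
Seepage velocity v = K·i/n = 0.41 × 0.02032 / 0.14 = 0.05951 m/day.
t = 1000 / 0.05951 = 1.68e+04 days = 46 years.

46 years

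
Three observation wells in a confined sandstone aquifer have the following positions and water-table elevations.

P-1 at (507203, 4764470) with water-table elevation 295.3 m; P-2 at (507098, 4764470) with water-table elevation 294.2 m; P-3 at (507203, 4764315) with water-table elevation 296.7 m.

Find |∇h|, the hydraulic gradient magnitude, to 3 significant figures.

0.0138

∂h/∂x = (294.2 − 295.3) / (507098 − 507203) = +0.01048
∂h/∂y = (296.7 − 295.3) / (4764315 − 4764470) = -0.009032
|∇h| = √(0.01048² + -0.009032²) = 0.01384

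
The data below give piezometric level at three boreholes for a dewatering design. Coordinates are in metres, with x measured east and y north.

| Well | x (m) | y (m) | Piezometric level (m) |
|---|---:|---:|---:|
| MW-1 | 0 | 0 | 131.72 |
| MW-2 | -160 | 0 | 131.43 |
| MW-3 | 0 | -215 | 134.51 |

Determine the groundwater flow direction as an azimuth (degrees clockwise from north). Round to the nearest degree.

352°

∂h/∂x = (131.43 − 131.72) / (-160 − 0) = +0.001812
∂h/∂y = (134.51 − 131.72) / (-215 − 0) = -0.01298
Flow direction (−∇h) has components (-0.001812 E, +0.01298 N).
Azimuth = atan2(E, N) = atan2(-0.001812, +0.01298) = 352.0° ≈ 352°.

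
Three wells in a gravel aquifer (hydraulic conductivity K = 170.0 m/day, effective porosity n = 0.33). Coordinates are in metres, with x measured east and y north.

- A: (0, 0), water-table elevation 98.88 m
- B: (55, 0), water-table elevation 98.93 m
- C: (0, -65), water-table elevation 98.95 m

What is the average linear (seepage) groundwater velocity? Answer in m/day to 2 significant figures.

∂h/∂x = (98.93 − 98.88) / (55 − 0) = +0.0009091
∂h/∂y = (98.95 − 98.88) / (-65 − 0) = -0.001077
|∇h| = √(0.0009091² + -0.001077²) = 0.001409
Seepage velocity v = K·i/n = 170.0 × 0.001409 / 0.33 = 0.7258 m/day.

0.73 m/day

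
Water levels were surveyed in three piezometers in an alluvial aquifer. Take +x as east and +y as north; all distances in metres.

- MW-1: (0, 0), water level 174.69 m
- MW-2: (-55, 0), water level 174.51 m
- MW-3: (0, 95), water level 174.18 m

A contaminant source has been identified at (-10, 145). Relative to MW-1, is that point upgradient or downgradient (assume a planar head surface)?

downgradient

∂h/∂x = (174.51 − 174.69) / (-55 − 0) = +0.003273
∂h/∂y = (174.18 − 174.69) / (95 − 0) = -0.005368
Head at (-10, 145) = 174.69 + (+0.003273)·(-10) + (-0.005368)·(145) = 173.88 m.
That is lower than the 174.69 m at MW-1, so the point is downgradient.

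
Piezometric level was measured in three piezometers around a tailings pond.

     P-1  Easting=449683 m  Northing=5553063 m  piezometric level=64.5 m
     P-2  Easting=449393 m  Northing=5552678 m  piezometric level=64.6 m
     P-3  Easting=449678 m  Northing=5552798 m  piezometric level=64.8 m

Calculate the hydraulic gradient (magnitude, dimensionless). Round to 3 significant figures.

0.00166

With h = a·x + b·y + c and P-1 as origin, the differences give:
  (-290)·a + (-385)·b = +0.1
  (-5)·a + (-265)·b = +0.3
Eliminate b (×(-265) and ×(-385), subtract): 74925·a = 89.00 → a = ∂h/∂x = +0.001188
Back-substitute: b = ∂h/∂y = -0.001154.
|∇h| = √(0.001188² + -0.001154²) = 0.001656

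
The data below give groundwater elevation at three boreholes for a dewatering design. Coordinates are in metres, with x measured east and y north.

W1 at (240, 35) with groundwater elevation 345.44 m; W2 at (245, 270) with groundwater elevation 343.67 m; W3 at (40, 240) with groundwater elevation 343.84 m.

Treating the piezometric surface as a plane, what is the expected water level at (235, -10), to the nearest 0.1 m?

345.8 m

With h = a·x + b·y + c and W1 as origin, the differences give:
  5·a + 235·b = -1.77
  (-200)·a + 205·b = -1.60
Eliminate b (×205 and ×235, subtract): 48025·a = 13.150 → a = ∂h/∂x = +0.0002738
Back-substitute: b = ∂h/∂y = -0.007538.
h(235, -10) = 345.44 + (+0.0002738)·(-5) + (-0.007538)·(-45) = 345.44 -0.001 +0.339 = 345.778 m.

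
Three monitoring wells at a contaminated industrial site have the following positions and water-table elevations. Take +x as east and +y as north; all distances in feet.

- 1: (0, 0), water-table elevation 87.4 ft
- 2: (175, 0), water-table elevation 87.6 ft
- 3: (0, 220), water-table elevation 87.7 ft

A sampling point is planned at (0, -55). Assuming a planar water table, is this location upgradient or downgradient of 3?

∂h/∂x = (87.6 − 87.4) / (175 − 0) = +0.001143
∂h/∂y = (87.7 − 87.4) / (220 − 0) = +0.001364
Head at (0, -55) = 87.4 + (+0.001143)·(0) + (+0.001364)·(-55) = 87.33 ft.
That is lower than the 87.7 ft at 3, so the point is downgradient.

downgradient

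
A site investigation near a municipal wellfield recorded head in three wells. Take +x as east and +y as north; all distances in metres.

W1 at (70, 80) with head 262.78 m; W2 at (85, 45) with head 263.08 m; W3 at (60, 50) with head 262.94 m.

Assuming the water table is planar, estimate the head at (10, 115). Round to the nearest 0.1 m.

262.3 m

Taking W1 as reference: W2−W1 = (15, -35, +0.30); W3−W1 = (-10, -30, +0.16).
Solve a·Δx + b·Δy = Δh: det = 15·(-30) − (-10)·(-35) = -800.
∂h/∂x = [(+0.30)·(-30) − (+0.16)·(-35)] / -800 = +0.004250
∂h/∂y = [15·(+0.16) − (-10)·(+0.30)] / -800 = -0.006750
h(10, 115) = 262.78 + (+0.004250)·(-60) + (-0.006750)·(35) = 262.78 -0.255 -0.236 = 262.289 m.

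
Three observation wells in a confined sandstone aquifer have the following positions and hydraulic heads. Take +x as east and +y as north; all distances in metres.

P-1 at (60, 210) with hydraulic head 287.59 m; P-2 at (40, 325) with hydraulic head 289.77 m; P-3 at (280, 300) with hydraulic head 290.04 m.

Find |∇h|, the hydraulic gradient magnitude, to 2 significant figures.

Taking P-1 as reference: P-2−P-1 = (-20, 115, +2.18); P-3−P-1 = (220, 90, +2.45).
Solve a·Δx + b·Δy = Δh: det = (-20)·90 − 220·115 = -27100.
∂h/∂x = [(+2.18)·90 − (+2.45)·115] / -27100 = +0.003157
∂h/∂y = [(-20)·(+2.45) − 220·(+2.18)] / -27100 = +0.01951
|∇h| = √(0.003157² + 0.01951²) = 0.01976

0.020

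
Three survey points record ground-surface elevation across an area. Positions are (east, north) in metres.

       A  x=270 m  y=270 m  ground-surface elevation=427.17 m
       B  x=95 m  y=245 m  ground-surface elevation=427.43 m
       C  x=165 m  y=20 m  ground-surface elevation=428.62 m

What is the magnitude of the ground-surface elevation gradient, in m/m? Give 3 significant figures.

0.00555 m/m

Differences from A: to B (Δx, Δy, Δh) = (-175, -25, +0.26); to C = (-105, -250, +1.45).
Solve a·Δx + b·Δy = Δz: det = (-175)·(-250) − (-105)·(-25) = 41125.
∂z/∂x = [(+0.26)·(-250) − (+1.45)·(-25)] / 41125 = -0.0006991
∂z/∂y = [(-175)·(+1.45) − (-105)·(+0.26)] / 41125 = -0.005506
|∇f| = √(-0.0006991² + -0.005506²) = 0.00555 m/m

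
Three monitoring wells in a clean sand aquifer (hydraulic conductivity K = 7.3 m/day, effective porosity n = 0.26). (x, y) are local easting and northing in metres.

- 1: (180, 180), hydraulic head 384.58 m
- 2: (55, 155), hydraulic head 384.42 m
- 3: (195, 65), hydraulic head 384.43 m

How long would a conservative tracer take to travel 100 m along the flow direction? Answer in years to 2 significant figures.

Taking 1 as reference: 2−1 = (-125, -25, -0.16); 3−1 = (15, -115, -0.15).
Solve a·Δx + b·Δy = Δh: det = (-125)·(-115) − 15·(-25) = 14750.
∂h/∂x = [(-0.16)·(-115) − (-0.15)·(-25)] / 14750 = +0.0009932
∂h/∂y = [(-125)·(-0.15) − 15·(-0.16)] / 14750 = +0.001434
|∇h| = √(0.0009932² + 0.001434²) = 0.001744
Seepage velocity v = K·i/n = 7.3 × 0.001744 / 0.26 = 0.04897 m/day.
t = 100 / 0.04897 = 2042 days = 5.59 years.

5.6 years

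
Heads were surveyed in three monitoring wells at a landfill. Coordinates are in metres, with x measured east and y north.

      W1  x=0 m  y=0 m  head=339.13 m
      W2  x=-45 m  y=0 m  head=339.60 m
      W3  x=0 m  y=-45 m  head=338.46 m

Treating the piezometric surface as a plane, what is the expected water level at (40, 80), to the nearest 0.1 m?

339.9 m

∂h/∂x = (339.60 − 339.13) / (-45 − 0) = -0.01044
∂h/∂y = (338.46 − 339.13) / (-45 − 0) = +0.01489
h(40, 80) = 339.13 + (-0.01044)·(40) + (+0.01489)·(80) = 339.13 -0.418 +1.191 = 339.903 m.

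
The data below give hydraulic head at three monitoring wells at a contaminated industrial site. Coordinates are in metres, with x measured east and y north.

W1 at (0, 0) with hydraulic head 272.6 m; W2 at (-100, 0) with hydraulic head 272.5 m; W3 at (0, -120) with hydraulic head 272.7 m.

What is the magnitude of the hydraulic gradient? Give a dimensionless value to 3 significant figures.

∂h/∂x = (272.5 − 272.6) / (-100 − 0) = +0.001000
∂h/∂y = (272.7 − 272.6) / (-120 − 0) = -0.0008333
|∇h| = √(0.001000² + -0.0008333²) = 0.001302

0.00130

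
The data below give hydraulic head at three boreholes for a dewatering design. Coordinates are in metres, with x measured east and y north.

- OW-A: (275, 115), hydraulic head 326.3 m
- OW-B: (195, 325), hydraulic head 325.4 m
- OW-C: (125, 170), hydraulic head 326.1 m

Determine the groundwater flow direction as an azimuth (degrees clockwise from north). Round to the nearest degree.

004°

Taking OW-A as reference: OW-B−OW-A = (-80, 210, -0.9); OW-C−OW-A = (-150, 55, -0.2).
Solve a·Δx + b·Δy = Δh: det = (-80)·55 − (-150)·210 = 27100.
∂h/∂x = [(-0.9)·55 − (-0.2)·210] / 27100 = -0.0002768
∂h/∂y = [(-80)·(-0.2) − (-150)·(-0.9)] / 27100 = -0.004391
Flow direction (−∇h) has components (+0.0002768 E, +0.004391 N).
Azimuth = atan2(E, N) = atan2(+0.0002768, +0.004391) = 3.6° ≈ 004°.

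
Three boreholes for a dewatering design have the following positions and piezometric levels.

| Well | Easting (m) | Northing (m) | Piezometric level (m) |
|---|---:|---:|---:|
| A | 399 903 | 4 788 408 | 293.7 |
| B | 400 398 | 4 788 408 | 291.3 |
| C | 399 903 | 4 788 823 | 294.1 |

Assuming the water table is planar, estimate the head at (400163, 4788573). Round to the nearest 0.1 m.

∂h/∂x = (291.3 − 293.7) / (400398 − 399903) = -0.004848
∂h/∂y = (294.1 − 293.7) / (4788823 − 4788408) = +0.0009639
h(400163, 4788573) = 293.7 + (-0.004848)·(260) + (+0.0009639)·(165) = 293.7 -1.261 +0.159 = 292.598 m.

292.6 m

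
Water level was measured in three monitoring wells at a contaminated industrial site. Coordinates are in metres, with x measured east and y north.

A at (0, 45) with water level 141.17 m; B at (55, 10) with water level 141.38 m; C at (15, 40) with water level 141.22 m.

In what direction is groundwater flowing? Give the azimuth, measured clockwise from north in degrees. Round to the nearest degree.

300°

Differences from A: to B (Δx, Δy, Δh) = (55, -35, +0.21); to C = (15, -5, +0.05).
Determinant of the coordinate differences = 55·(-5) − 15·(-35) = 250.
∂h/∂x = [(+0.21)·(-5) − (+0.05)·(-35)] / 250 = +0.002800
∂h/∂y = [55·(+0.05) − 15·(+0.21)] / 250 = -0.001600
Flow direction (−∇h) has components (-0.002800 E, +0.001600 N).
Azimuth = atan2(E, N) = atan2(-0.002800, +0.001600) = 299.7° ≈ 300°.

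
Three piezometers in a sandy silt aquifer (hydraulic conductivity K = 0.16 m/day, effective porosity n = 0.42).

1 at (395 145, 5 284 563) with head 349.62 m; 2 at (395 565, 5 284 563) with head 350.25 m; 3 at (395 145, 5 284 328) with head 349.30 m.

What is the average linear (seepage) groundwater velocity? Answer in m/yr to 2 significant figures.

∂h/∂x = (350.25 − 349.62) / (395565 − 395145) = +0.001500
∂h/∂y = (349.30 − 349.62) / (5284328 − 5284563) = +0.001362
|∇h| = √(0.001500² + 0.001362²) = 0.002026
Seepage velocity v = K·i/n = 0.16 × 0.002026 / 0.42 = 0.0007718 m/day = 0.2819 m/yr.

0.28 m/yr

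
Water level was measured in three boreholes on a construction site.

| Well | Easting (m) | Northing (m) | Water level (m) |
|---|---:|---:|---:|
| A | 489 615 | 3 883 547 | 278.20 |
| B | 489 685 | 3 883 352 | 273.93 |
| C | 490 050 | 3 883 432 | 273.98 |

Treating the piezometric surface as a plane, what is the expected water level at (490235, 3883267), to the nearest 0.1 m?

269.8 m

Three-point gradient (reference A): Δ to B = (70, -195, -4.27), Δ to C = (435, -115, -4.22).
∂h/∂x = -0.004322, ∂h/∂y = +0.02035 (det = 76775).
h(490235, 3883267) = 278.20 + (-0.004322)·(620) + (+0.02035)·(-280) = 278.20 -2.680 -5.697 = 269.823 m.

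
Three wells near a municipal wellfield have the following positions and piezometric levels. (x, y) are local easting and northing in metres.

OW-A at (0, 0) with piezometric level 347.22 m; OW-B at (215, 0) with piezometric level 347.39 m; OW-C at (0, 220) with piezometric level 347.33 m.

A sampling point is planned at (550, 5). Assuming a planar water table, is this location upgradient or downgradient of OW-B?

∂h/∂x = (347.39 − 347.22) / (215 − 0) = +0.0007907
∂h/∂y = (347.33 − 347.22) / (220 − 0) = +0.0005000
Head at (550, 5) = 347.22 + (+0.0007907)·(550) + (+0.0005000)·(5) = 347.66 m.
That is higher than the 347.39 m at OW-B, so the point is upgradient.

upgradient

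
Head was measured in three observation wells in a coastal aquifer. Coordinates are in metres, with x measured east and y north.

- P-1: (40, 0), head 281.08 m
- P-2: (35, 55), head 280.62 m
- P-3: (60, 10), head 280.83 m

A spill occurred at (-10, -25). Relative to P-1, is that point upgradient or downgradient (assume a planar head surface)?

Three-point gradient (reference P-1): Δ to P-2 = (-5, 55, -0.46), Δ to P-3 = (20, 10, -0.25).
∂h/∂x = -0.007957, ∂h/∂y = -0.009087 (det = -1150).
Head at (-10, -25) = 281.08 + (-0.007957)·(-50) + (-0.009087)·(-25) = 281.70 m.
That is higher than the 281.08 m at P-1, so the point is upgradient.

upgradient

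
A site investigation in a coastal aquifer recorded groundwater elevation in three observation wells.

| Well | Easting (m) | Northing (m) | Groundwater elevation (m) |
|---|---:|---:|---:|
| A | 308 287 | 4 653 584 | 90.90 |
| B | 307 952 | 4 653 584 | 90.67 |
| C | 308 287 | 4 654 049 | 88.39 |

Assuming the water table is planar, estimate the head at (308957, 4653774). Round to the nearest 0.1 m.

90.3 m

∂h/∂x = (90.67 − 90.90) / (307952 − 308287) = +0.0006866
∂h/∂y = (88.39 − 90.90) / (4654049 − 4653584) = -0.005398
h(308957, 4653774) = 90.90 + (+0.0006866)·(670) + (-0.005398)·(190) = 90.90 +0.460 -1.026 = 90.334 m.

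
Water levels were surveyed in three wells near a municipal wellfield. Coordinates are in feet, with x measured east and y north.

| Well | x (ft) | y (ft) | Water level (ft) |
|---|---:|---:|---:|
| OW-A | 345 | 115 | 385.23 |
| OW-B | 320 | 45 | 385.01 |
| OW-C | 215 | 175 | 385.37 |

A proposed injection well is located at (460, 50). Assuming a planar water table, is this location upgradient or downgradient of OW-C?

With h = a·x + b·y + c and OW-A as origin, the differences give:
  (-25)·a + (-70)·b = -0.22
  (-130)·a + 60·b = +0.14
Eliminate b (×60 and ×(-70), subtract): -10600·a = -3.400 → a = ∂h/∂x = +0.0003208
Back-substitute: b = ∂h/∂y = +0.003028.
Head at (460, 50) = 385.23 + (+0.0003208)·(115) + (+0.003028)·(-65) = 385.07 ft.
That is lower than the 385.37 ft at OW-C, so the point is downgradient.

downgradient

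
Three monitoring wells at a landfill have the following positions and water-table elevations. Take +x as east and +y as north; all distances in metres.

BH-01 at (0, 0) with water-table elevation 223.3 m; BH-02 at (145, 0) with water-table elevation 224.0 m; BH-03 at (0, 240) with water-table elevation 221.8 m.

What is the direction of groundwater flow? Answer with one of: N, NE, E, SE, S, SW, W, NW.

NW

∂h/∂x = (224.0 − 223.3) / (145 − 0) = +0.004828
∂h/∂y = (221.8 − 223.3) / (240 − 0) = -0.006250
Flow = −∇h = (-0.004828 east, +0.006250 north), which points northwest.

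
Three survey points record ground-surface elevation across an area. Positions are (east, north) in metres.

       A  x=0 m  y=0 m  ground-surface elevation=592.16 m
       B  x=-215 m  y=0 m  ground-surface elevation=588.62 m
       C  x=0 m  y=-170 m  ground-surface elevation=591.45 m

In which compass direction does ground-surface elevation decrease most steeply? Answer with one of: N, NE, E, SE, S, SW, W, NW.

W

∂z/∂x = (588.62 − 592.16) / (-215 − 0) = +0.01647
∂z/∂y = (591.45 − 592.16) / (-170 − 0) = +0.004176
Steepest decrease is along −∇f = (-0.01647 E, -0.004176 N) → west.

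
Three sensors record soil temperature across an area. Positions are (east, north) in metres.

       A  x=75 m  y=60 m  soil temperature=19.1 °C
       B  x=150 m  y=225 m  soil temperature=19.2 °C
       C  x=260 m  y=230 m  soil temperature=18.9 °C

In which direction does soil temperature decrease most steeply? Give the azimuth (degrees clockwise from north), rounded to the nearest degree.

With T = a·x + b·y + c and A as origin, the differences give:
  75·a + 165·b = +0.1
  185·a + 170·b = -0.2
Eliminate b (×170 and ×165, subtract): -17775·a = 50.00 → a = ∂T/∂x = -0.002813
Back-substitute: b = ∂T/∂y = +0.001885.
Steepest decrease is along −∇f: components (+0.002813 E, -0.001885 N).
Azimuth = atan2(+0.002813, -0.001885) = 123.8° ≈ 124°.

124°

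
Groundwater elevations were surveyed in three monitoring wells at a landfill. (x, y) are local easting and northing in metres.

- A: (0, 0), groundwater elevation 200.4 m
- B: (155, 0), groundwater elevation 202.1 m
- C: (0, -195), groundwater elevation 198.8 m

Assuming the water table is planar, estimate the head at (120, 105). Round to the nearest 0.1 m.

202.6 m

∂h/∂x = (202.1 − 200.4) / (155 − 0) = +0.01097
∂h/∂y = (198.8 − 200.4) / (-195 − 0) = +0.008205
h(120, 105) = 200.4 + (+0.01097)·(120) + (+0.008205)·(105) = 200.4 +1.316 +0.862 = 202.578 m.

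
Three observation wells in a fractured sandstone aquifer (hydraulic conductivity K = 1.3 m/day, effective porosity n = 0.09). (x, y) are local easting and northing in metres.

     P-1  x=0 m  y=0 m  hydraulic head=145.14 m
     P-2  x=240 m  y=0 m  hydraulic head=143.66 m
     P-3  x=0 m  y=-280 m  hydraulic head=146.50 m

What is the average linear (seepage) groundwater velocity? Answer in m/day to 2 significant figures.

0.11 m/day

∂h/∂x = (143.66 − 145.14) / (240 − 0) = -0.006167
∂h/∂y = (146.50 − 145.14) / (-280 − 0) = -0.004857
|∇h| = √(-0.006167² + -0.004857²) = 0.00785
Seepage velocity v = K·i/n = 1.3 × 0.00785 / 0.09 = 0.1134 m/day.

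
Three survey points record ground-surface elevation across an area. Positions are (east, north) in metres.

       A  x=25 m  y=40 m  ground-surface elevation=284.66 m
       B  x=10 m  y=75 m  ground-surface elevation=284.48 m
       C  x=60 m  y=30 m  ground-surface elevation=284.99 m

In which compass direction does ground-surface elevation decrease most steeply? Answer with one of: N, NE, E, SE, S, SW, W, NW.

Taking A as reference: B−A = (-15, 35, -0.18); C−A = (35, -10, +0.33).
Solve a·Δx + b·Δy = Δz: det = (-15)·(-10) − 35·35 = -1075.
∂z/∂x = [(-0.18)·(-10) − (+0.33)·35] / -1075 = +0.009070
∂z/∂y = [(-15)·(+0.33) − 35·(-0.18)] / -1075 = -0.001256
Steepest decrease is along −∇f = (-0.009070 E, +0.001256 N) → west.

W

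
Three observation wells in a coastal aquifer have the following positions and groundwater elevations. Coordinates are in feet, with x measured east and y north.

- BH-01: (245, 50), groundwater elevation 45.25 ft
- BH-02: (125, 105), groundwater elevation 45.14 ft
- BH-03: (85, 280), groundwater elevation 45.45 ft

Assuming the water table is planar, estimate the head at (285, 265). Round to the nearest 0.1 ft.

45.8 ft

Differences from BH-01: to BH-02 (Δx, Δy, Δh) = (-120, 55, -0.11); to BH-03 = (-160, 230, +0.20).
Solve a·Δx + b·Δy = Δh: det = (-120)·230 − (-160)·55 = -18800.
∂h/∂x = [(-0.11)·230 − (+0.20)·55] / -18800 = +0.001931
∂h/∂y = [(-120)·(+0.20) − (-160)·(-0.11)] / -18800 = +0.002213
h(285, 265) = 45.25 + (+0.001931)·(40) + (+0.002213)·(215) = 45.25 +0.077 +0.476 = 45.803 ft.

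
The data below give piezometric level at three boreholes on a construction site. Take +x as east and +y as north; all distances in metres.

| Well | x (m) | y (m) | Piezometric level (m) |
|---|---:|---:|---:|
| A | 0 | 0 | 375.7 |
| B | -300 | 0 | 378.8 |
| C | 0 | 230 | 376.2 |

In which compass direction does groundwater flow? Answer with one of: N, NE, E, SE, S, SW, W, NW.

E

∂h/∂x = (378.8 − 375.7) / (-300 − 0) = -0.01033
∂h/∂y = (376.2 − 375.7) / (230 − 0) = +0.002174
Flow = −∇h = (+0.01033 east, -0.002174 north), which points east.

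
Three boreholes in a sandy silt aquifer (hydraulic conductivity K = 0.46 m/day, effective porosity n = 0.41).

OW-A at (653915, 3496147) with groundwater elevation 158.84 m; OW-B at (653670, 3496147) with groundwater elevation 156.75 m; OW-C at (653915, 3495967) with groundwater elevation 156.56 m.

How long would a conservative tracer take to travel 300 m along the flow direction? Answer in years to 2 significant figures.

48 years

∂h/∂x = (156.75 − 158.84) / (653670 − 653915) = +0.008531
∂h/∂y = (156.56 − 158.84) / (3495967 − 3496147) = +0.01267
|∇h| = √(0.008531² + 0.01267²) = 0.01527
Seepage velocity v = K·i/n = 0.46 × 0.01527 / 0.41 = 0.01713 m/day.
t = 300 / 0.01713 = 1.751e+04 days = 47.9 years.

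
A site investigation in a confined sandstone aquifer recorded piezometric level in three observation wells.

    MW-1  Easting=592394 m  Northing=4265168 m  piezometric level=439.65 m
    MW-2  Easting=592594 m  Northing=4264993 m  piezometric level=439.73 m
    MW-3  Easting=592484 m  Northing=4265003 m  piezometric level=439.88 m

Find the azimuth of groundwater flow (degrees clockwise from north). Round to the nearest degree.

With h = a·x + b·y + c and MW-1 as origin, the differences give:
  200·a + (-175)·b = +0.08
  90·a + (-165)·b = +0.23
Eliminate b (×(-165) and ×(-175), subtract): -17250·a = 27.050 → a = ∂h/∂x = -0.001568
Back-substitute: b = ∂h/∂y = -0.002249.
Flow direction (−∇h) has components (+0.001568 E, +0.002249 N).
Azimuth = atan2(E, N) = atan2(+0.001568, +0.002249) = 34.9° ≈ 035°.

035°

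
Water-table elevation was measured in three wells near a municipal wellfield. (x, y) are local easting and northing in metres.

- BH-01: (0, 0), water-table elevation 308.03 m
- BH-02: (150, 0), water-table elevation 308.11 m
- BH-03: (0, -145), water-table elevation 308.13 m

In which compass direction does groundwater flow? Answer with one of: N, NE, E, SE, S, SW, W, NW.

NW

∂h/∂x = (308.11 − 308.03) / (150 − 0) = +0.0005333
∂h/∂y = (308.13 − 308.03) / (-145 − 0) = -0.0006897
Flow = −∇h = (-0.0005333 east, +0.0006897 north), which points northwest.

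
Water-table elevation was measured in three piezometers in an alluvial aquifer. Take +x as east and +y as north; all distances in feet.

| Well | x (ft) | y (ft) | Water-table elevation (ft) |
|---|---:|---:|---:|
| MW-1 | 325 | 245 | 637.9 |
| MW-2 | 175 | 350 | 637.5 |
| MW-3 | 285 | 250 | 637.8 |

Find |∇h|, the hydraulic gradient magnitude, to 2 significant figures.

With h = a·x + b·y + c and MW-1 as origin, the differences give:
  (-150)·a + 105·b = -0.4
  (-40)·a + 5·b = -0.1
Eliminate b (×5 and ×105, subtract): 3450·a = 8.50 → a = ∂h/∂x = +0.002464
Back-substitute: b = ∂h/∂y = -0.0002899.
|∇h| = √(0.002464² + -0.0002899²) = 0.002481

0.0025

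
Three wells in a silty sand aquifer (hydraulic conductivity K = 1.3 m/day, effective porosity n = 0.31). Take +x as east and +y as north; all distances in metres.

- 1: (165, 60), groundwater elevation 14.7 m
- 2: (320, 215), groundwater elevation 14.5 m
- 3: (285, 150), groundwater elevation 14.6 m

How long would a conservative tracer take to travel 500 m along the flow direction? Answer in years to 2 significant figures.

Differences from 1: to 2 (Δx, Δy, Δh) = (155, 155, -0.2); to 3 = (120, 90, -0.1).
Solve a·Δx + b·Δy = Δh: det = 155·90 − 120·155 = -4650.
∂h/∂x = [(-0.2)·90 − (-0.1)·155] / -4650 = +0.0005376
∂h/∂y = [155·(-0.1) − 120·(-0.2)] / -4650 = -0.001828
|∇h| = √(0.0005376² + -0.001828²) = 0.001905
Seepage velocity v = K·i/n = 1.3 × 0.001905 / 0.31 = 0.007989 m/day.
t = 500 / 0.007989 = 6.259e+04 days = 171 years.

170 years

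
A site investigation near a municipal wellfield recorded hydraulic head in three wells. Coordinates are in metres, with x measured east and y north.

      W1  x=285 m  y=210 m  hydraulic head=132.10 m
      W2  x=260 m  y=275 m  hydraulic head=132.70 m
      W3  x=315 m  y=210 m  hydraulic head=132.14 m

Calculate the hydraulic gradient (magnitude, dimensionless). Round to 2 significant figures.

0.0098

With h = a·x + b·y + c and W1 as origin, the differences give:
  (-25)·a + 65·b = +0.60
  30·a + 0·b = +0.04
Eliminate b (×0 and ×65, subtract): -1950·a = -2.600 → a = ∂h/∂x = +0.001333
Back-substitute: b = ∂h/∂y = +0.009744.
|∇h| = √(0.001333² + 0.009744²) = 0.009835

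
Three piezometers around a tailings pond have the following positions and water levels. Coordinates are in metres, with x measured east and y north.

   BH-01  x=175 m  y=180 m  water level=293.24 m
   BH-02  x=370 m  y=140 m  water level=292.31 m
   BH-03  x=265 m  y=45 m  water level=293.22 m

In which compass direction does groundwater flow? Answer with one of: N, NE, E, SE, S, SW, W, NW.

Three-point gradient (reference BH-01): Δ to BH-02 = (195, -40, -0.93), Δ to BH-03 = (90, -135, -0.02).
∂h/∂x = -0.005490, ∂h/∂y = -0.003512 (det = -22725).
Flow = −∇h = (+0.005490 east, +0.003512 north), which points northeast.

NE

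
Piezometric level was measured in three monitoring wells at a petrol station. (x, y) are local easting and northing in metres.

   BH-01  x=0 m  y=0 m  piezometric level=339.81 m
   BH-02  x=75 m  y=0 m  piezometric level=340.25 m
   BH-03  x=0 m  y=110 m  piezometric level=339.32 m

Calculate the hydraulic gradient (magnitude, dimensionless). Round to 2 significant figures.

∂h/∂x = (340.25 − 339.81) / (75 − 0) = +0.005867
∂h/∂y = (339.32 − 339.81) / (110 − 0) = -0.004455
|∇h| = √(0.005867² + -0.004455²) = 0.007367

0.0074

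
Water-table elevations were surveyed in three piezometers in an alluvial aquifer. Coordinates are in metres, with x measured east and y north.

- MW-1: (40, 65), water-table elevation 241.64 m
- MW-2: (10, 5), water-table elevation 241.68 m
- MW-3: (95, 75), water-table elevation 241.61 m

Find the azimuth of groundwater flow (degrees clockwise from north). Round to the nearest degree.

047°

With h = a·x + b·y + c and MW-1 as origin, the differences give:
  (-30)·a + (-60)·b = +0.04
  55·a + 10·b = -0.03
Eliminate b (×10 and ×(-60), subtract): 3000·a = -1.400 → a = ∂h/∂x = -0.0004667
Back-substitute: b = ∂h/∂y = -0.0004333.
Flow direction (−∇h) has components (+0.0004667 E, +0.0004333 N).
Azimuth = atan2(E, N) = atan2(+0.0004667, +0.0004333) = 47.1° ≈ 047°.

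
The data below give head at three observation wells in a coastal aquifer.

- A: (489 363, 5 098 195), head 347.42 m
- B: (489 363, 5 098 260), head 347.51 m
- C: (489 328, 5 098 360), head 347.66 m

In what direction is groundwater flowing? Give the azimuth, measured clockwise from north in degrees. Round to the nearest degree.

167°

Taking A as reference: B−A = (0, 65, +0.09); C−A = (-35, 165, +0.24).
Determinant of the coordinate differences = 0·165 − (-35)·65 = 2275.
∂h/∂x = [(+0.09)·165 − (+0.24)·65] / 2275 = -0.0003297
∂h/∂y = [0·(+0.24) − (-35)·(+0.09)] / 2275 = +0.001385
Flow direction (−∇h) has components (+0.0003297 E, -0.001385 N).
Azimuth = atan2(E, N) = atan2(+0.0003297, -0.001385) = 166.6° ≈ 167°.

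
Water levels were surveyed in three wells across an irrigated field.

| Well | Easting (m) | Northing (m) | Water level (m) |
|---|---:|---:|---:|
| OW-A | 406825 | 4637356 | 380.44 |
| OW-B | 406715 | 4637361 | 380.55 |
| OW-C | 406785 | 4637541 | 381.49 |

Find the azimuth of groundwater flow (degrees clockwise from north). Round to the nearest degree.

172°

Differences from OW-A: to OW-B (Δx, Δy, Δh) = (-110, 5, +0.11); to OW-C = (-40, 185, +1.05).
Determinant of the coordinate differences = (-110)·185 − (-40)·5 = -20150.
∂h/∂x = [(+0.11)·185 − (+1.05)·5] / -20150 = -0.0007494
∂h/∂y = [(-110)·(+1.05) − (-40)·(+0.11)] / -20150 = +0.005514
Flow direction (−∇h) has components (+0.0007494 E, -0.005514 N).
Azimuth = atan2(E, N) = atan2(+0.0007494, -0.005514) = 172.3° ≈ 172°.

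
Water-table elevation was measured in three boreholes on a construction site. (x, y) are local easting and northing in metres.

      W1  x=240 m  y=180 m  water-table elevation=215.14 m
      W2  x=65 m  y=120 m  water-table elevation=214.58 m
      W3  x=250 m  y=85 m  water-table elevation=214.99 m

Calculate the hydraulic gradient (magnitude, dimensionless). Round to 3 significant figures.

Differences from W1: to W2 (Δx, Δy, Δh) = (-175, -60, -0.56); to W3 = (10, -95, -0.15).
Determinant of the coordinate differences = (-175)·(-95) − 10·(-60) = 17225.
∂h/∂x = [(-0.56)·(-95) − (-0.15)·(-60)] / 17225 = +0.002566
∂h/∂y = [(-175)·(-0.15) − 10·(-0.56)] / 17225 = +0.001849
|∇h| = √(0.002566² + 0.001849²) = 0.003163

0.00316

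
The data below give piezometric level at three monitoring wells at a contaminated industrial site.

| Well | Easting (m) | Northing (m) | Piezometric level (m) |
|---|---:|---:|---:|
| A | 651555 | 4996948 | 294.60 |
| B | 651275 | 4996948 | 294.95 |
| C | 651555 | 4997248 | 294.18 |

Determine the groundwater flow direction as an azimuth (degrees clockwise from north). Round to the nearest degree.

∂h/∂x = (294.95 − 294.60) / (651275 − 651555) = -0.001250
∂h/∂y = (294.18 − 294.60) / (4997248 − 4996948) = -0.001400
Flow direction (−∇h) has components (+0.001250 E, +0.001400 N).
Azimuth = atan2(E, N) = atan2(+0.001250, +0.001400) = 41.8° ≈ 042°.

042°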